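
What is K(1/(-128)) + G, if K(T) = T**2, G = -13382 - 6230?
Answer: -321323007/16384 ≈ -19612.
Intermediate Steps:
G = -19612
K(1/(-128)) + G = (1/(-128))**2 - 19612 = (-1/128)**2 - 19612 = 1/16384 - 19612 = -321323007/16384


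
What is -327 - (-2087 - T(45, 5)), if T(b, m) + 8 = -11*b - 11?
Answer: 1246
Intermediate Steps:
T(b, m) = -19 - 11*b (T(b, m) = -8 + (-11*b - 11) = -8 + (-11 - 11*b) = -19 - 11*b)
-327 - (-2087 - T(45, 5)) = -327 - (-2087 - (-19 - 11*45)) = -327 - (-2087 - (-19 - 495)) = -327 - (-2087 - 1*(-514)) = -327 - (-2087 + 514) = -327 - 1*(-1573) = -327 + 1573 = 1246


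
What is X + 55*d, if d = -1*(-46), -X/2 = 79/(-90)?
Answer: 113929/45 ≈ 2531.8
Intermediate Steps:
X = 79/45 (X = -158/(-90) = -158*(-1)/90 = -2*(-79/90) = 79/45 ≈ 1.7556)
d = 46
X + 55*d = 79/45 + 55*46 = 79/45 + 2530 = 113929/45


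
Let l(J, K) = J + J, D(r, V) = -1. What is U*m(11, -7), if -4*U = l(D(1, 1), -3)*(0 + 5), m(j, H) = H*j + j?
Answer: -165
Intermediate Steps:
l(J, K) = 2*J
m(j, H) = j + H*j
U = 5/2 (U = -2*(-1)*(0 + 5)/4 = -(-1)*5/2 = -¼*(-10) = 5/2 ≈ 2.5000)
U*m(11, -7) = 5*(11*(1 - 7))/2 = 5*(11*(-6))/2 = (5/2)*(-66) = -165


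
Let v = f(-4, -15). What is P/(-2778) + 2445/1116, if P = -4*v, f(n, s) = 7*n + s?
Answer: 122227/57412 ≈ 2.1289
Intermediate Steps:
f(n, s) = s + 7*n
v = -43 (v = -15 + 7*(-4) = -15 - 28 = -43)
P = 172 (P = -4*(-43) = 172)
P/(-2778) + 2445/1116 = 172/(-2778) + 2445/1116 = 172*(-1/2778) + 2445*(1/1116) = -86/1389 + 815/372 = 122227/57412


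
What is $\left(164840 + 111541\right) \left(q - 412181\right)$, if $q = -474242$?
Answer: $-244990475163$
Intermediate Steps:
$\left(164840 + 111541\right) \left(q - 412181\right) = \left(164840 + 111541\right) \left(-474242 - 412181\right) = 276381 \left(-886423\right) = -244990475163$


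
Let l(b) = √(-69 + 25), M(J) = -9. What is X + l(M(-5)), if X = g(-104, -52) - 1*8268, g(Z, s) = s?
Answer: -8320 + 2*I*√11 ≈ -8320.0 + 6.6332*I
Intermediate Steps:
l(b) = 2*I*√11 (l(b) = √(-44) = 2*I*√11)
X = -8320 (X = -52 - 1*8268 = -52 - 8268 = -8320)
X + l(M(-5)) = -8320 + 2*I*√11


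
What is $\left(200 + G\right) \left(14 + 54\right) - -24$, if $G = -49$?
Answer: $10292$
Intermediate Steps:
$\left(200 + G\right) \left(14 + 54\right) - -24 = \left(200 - 49\right) \left(14 + 54\right) - -24 = 151 \cdot 68 + 24 = 10268 + 24 = 10292$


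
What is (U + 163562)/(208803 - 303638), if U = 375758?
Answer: -107864/18967 ≈ -5.6869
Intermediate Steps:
(U + 163562)/(208803 - 303638) = (375758 + 163562)/(208803 - 303638) = 539320/(-94835) = 539320*(-1/94835) = -107864/18967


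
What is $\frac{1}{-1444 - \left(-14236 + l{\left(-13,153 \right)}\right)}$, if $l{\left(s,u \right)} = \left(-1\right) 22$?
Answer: $\frac{1}{12814} \approx 7.804 \cdot 10^{-5}$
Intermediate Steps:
$l{\left(s,u \right)} = -22$
$\frac{1}{-1444 - \left(-14236 + l{\left(-13,153 \right)}\right)} = \frac{1}{-1444 + \left(14236 - -22\right)} = \frac{1}{-1444 + \left(14236 + 22\right)} = \frac{1}{-1444 + 14258} = \frac{1}{12814}$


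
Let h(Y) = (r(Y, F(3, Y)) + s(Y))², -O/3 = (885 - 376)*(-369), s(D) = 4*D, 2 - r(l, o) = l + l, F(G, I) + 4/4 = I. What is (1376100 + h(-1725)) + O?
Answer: 13828267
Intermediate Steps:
F(G, I) = -1 + I
r(l, o) = 2 - 2*l (r(l, o) = 2 - (l + l) = 2 - 2*l)
O = 563463 (O = -3*(885 - 376)*(-369) = -1527*(-369) = -3*(-187821) = 563463)
h(Y) = (2 + 2*Y)² (h(Y) = ((2 - 2*Y) + 4*Y)² = (2 + 2*Y)²)
(1376100 + h(-1725)) + O = (1376100 + 4*(1 - 1725)²) + 563463 = (1376100 + 4*(-1724)²) + 563463 = (1376100 + 4*2972176) + 563463 = (1376100 + 11888704) + 563463 = 13264804 + 563463 = 13828267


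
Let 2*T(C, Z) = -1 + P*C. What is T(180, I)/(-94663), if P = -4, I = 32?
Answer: 721/189326 ≈ 0.0038082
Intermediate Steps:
T(C, Z) = -1/2 - 2*C (T(C, Z) = (-1 - 4*C)/2 = -1/2 - 2*C)
T(180, I)/(-94663) = (-1/2 - 2*180)/(-94663) = (-1/2 - 360)*(-1/94663) = -721/2*(-1/94663) = 721/189326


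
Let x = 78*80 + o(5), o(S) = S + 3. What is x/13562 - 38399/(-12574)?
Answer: 299664795/85264294 ≈ 3.5145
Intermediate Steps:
o(S) = 3 + S
x = 6248 (x = 78*80 + (3 + 5) = 6240 + 8 = 6248)
x/13562 - 38399/(-12574) = 6248/13562 - 38399/(-12574) = 6248*(1/13562) - 38399*(-1/12574) = 3124/6781 + 38399/12574 = 299664795/85264294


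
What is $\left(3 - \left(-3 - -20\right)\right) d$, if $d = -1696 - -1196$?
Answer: $7000$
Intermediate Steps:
$d = -500$ ($d = -1696 + 1196 = -500$)
$\left(3 - \left(-3 - -20\right)\right) d = \left(3 - \left(-3 - -20\right)\right) \left(-500\right) = \left(3 - \left(-3 + 20\right)\right) \left(-500\right) = \left(3 - 17\right) \left(-500\right) = \left(-14\right) \left(-500\right) = 7000$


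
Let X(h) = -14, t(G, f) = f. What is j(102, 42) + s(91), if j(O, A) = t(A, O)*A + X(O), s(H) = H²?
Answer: 12551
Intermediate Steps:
j(O, A) = -14 + A*O (j(O, A) = O*A - 14 = A*O - 14 = -14 + A*O)
j(102, 42) + s(91) = (-14 + 42*102) + 91² = (-14 + 4284) + 8281 = 4270 + 8281 = 12551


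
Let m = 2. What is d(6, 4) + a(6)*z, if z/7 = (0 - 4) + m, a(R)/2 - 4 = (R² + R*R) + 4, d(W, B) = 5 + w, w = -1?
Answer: -2236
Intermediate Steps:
d(W, B) = 4 (d(W, B) = 5 - 1 = 4)
a(R) = 16 + 4*R² (a(R) = 8 + 2*((R² + R*R) + 4) = 8 + 2*((R² + R²) + 4) = 8 + 2*(2*R² + 4) = 8 + 2*(4 + 2*R²) = 8 + (8 + 4*R²) = 16 + 4*R²)
z = -14 (z = 7*((0 - 4) + 2) = 7*(-4 + 2) = 7*(-2) = -14)
d(6, 4) + a(6)*z = 4 + (16 + 4*6²)*(-14) = 4 + (16 + 4*36)*(-14) = 4 + (16 + 144)*(-14) = 4 + 160*(-14) = 4 - 2240 = -2236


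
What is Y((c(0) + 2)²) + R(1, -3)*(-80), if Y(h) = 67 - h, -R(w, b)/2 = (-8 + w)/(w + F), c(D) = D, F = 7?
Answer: -77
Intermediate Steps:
R(w, b) = -2*(-8 + w)/(7 + w) (R(w, b) = -2*(-8 + w)/(w + 7) = -2*(-8 + w)/(7 + w))
Y((c(0) + 2)²) + R(1, -3)*(-80) = (67 - (0 + 2)²) + (2*(8 - 1*1)/(7 + 1))*(-80) = (67 - 1*2²) + (2*(8 - 1)/8)*(-80) = (67 - 1*4) + (2*(⅛)*7)*(-80) = (67 - 4) + (7/4)*(-80) = 63 - 140 = -77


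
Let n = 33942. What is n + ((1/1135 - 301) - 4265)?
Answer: 33341761/1135 ≈ 29376.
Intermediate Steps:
n + ((1/1135 - 301) - 4265) = 33942 + ((1/1135 - 301) - 4265) = 33942 + (-341634/1135 - 4265) = 33942 - 5182409/1135 = 33341761/1135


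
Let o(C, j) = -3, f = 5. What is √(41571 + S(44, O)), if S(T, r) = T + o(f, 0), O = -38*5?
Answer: 2*√10403 ≈ 203.99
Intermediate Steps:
O = -190
S(T, r) = -3 + T (S(T, r) = T - 3 = -3 + T)
√(41571 + S(44, O)) = √(41571 + (-3 + 44)) = √(41571 + 41) = √41612 = 2*√10403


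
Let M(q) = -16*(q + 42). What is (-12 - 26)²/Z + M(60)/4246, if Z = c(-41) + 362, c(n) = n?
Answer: 2803676/681483 ≈ 4.1141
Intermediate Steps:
M(q) = -672 - 16*q (M(q) = -16*(42 + q) = -672 - 16*q)
Z = 321 (Z = -41 + 362 = 321)
(-12 - 26)²/Z + M(60)/4246 = (-12 - 26)²/321 + (-672 - 16*60)/4246 = (-38)²*(1/321) + (-672 - 960)*(1/4246) = 1444*(1/321) - 1632*1/4246 = 1444/321 - 816/2123 = 2803676/681483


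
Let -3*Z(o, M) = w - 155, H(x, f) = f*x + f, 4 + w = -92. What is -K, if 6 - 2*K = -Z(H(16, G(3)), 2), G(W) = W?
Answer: -269/6 ≈ -44.833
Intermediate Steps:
w = -96 (w = -4 - 92 = -96)
H(x, f) = f + f*x
Z(o, M) = 251/3 (Z(o, M) = -(-96 - 155)/3 = -⅓*(-251) = 251/3)
K = 269/6 (K = 3 - (-1)*251/(2*3) = 3 - ½*(-251/3) = 3 + 251/6 = 269/6 ≈ 44.833)
-K = -1*269/6 = -269/6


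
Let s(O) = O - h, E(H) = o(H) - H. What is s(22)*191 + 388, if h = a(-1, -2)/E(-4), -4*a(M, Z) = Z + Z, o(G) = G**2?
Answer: 91609/20 ≈ 4580.5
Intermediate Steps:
a(M, Z) = -Z/2 (a(M, Z) = -(Z + Z)/4 = -Z/2)
E(H) = H**2 - H
h = 1/20 (h = (-1/2*(-2))/((-4*(-1 - 4))) = 1/(-4*(-5)) = 1/20 ≈ 0.050000)
s(O) = -1/20 + O (s(O) = O - 1*1/20 = O - 1/20 = -1/20 + O)
s(22)*191 + 388 = (-1/20 + 22)*191 + 388 = (439/20)*191 + 388 = 83849/20 + 388 = 91609/20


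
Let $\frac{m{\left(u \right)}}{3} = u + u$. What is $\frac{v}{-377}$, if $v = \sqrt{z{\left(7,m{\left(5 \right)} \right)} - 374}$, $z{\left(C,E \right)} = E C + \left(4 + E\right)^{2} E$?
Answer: $- \frac{2 \sqrt{8629}}{377} \approx -0.4928$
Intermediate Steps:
$m{\left(u \right)} = 6 u$ ($m{\left(u \right)} = 3 \left(u + u\right) = 3 \cdot 2 u = 6 u$)
$z{\left(C,E \right)} = C E + E \left(4 + E\right)^{2}$
$v = 2 \sqrt{8629}$ ($v = \sqrt{6 \cdot 5 \left(7 + \left(4 + 6 \cdot 5\right)^{2}\right) - 374} = \sqrt{30 \left(7 + \left(4 + 30\right)^{2}\right) - 374} = \sqrt{30 \left(7 + 34^{2}\right) - 374} = \sqrt{30 \left(7 + 1156\right) - 374} = \sqrt{30 \cdot 1163 - 374} = \sqrt{34890 - 374} = \sqrt{34516} = 2 \sqrt{8629} \approx 185.78$)
$\frac{v}{-377} = \frac{2 \sqrt{8629}}{-377} = 2 \sqrt{8629} \left(- \frac{1}{377}\right) = - \frac{2 \sqrt{8629}}{377}$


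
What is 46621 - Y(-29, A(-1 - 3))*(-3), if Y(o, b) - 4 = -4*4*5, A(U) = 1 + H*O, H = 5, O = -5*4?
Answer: 46393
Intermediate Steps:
O = -20
A(U) = -99 (A(U) = 1 + 5*(-20) = 1 - 100 = -99)
Y(o, b) = -76 (Y(o, b) = 4 - 4*4*5 = 4 - 16*5 = 4 - 80 = -76)
46621 - Y(-29, A(-1 - 3))*(-3) = 46621 - (-76)*(-3) = 46621 - 1*228 = 46621 - 228 = 46393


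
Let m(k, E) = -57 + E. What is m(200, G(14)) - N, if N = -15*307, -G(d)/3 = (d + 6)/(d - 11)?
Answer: 4528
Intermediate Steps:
G(d) = -3*(6 + d)/(-11 + d) (G(d) = -3*(d + 6)/(d - 11) = -3*(6 + d)/(-11 + d))
N = -4605
m(200, G(14)) - N = (-57 + 3*(-6 - 1*14)/(-11 + 14)) - 1*(-4605) = (-57 + 3*(-6 - 14)/3) + 4605 = (-57 + 3*(⅓)*(-20)) + 4605 = (-57 - 20) + 4605 = -77 + 4605 = 4528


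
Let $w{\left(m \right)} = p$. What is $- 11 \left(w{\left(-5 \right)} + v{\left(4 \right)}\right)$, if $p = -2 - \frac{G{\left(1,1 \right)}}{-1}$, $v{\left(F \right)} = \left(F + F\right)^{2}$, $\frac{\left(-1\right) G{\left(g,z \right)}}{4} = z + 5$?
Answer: $-418$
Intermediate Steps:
$G{\left(g,z \right)} = -20 - 4 z$ ($G{\left(g,z \right)} = - 4 \left(z + 5\right) = - 4 \left(5 + z\right) = -20 - 4 z$)
$v{\left(F \right)} = 4 F^{2}$ ($v{\left(F \right)} = \left(2 F\right)^{2} = 4 F^{2}$)
$p = -26$ ($p = -2 - \frac{-20 - 4}{-1} = -2 - \left(-20 - 4\right) \left(-1\right) = -2 - \left(-24\right) \left(-1\right) = -2 - 24 = -26$)
$w{\left(m \right)} = -26$
$- 11 \left(w{\left(-5 \right)} + v{\left(4 \right)}\right) = - 11 \left(-26 + 4 \cdot 4^{2}\right) = - 11 \left(-26 + 4 \cdot 16\right) = - 11 \left(-26 + 64\right) = \left(-11\right) 38 = -418$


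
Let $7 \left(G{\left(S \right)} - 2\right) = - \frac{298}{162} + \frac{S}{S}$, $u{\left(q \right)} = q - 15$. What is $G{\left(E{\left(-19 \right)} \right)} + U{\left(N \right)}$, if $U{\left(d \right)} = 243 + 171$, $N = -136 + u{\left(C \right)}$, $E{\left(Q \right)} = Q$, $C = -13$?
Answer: $\frac{235804}{567} \approx 415.88$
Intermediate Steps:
$u{\left(q \right)} = -15 + q$
$G{\left(S \right)} = \frac{1066}{567}$ ($G{\left(S \right)} = 2 + \frac{- \frac{298}{162} + \frac{S}{S}}{7} = 2 + \frac{\left(-298\right) \frac{1}{162} + 1}{7} = 2 + \frac{- \frac{149}{81} + 1}{7} = 2 + \frac{1}{7} \left(- \frac{68}{81}\right) = 2 - \frac{68}{567} = \frac{1066}{567}$)
$N = -164$ ($N = -136 - 28 = -164$)
$U{\left(d \right)} = 414$
$G{\left(E{\left(-19 \right)} \right)} + U{\left(N \right)} = \frac{1066}{567} + 414 = \frac{235804}{567}$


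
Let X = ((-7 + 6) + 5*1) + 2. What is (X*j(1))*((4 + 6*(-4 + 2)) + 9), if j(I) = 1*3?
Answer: 18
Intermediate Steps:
j(I) = 3
X = 6 (X = (-1 + 5) + 2 = 4 + 2 = 6)
(X*j(1))*((4 + 6*(-4 + 2)) + 9) = (6*3)*((4 + 6*(-4 + 2)) + 9) = 18*((4 + 6*(-2)) + 9) = 18*((4 - 12) + 9) = 18*(-8 + 9) = 18*1 = 18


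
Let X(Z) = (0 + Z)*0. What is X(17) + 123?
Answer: 123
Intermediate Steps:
X(Z) = 0 (X(Z) = Z*0 = 0)
X(17) + 123 = 0 + 123 = 123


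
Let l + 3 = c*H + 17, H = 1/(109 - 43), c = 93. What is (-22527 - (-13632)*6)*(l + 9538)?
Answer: 12456021375/22 ≈ 5.6618e+8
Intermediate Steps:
H = 1/66 ≈ 0.015152
l = 339/22 (l = -3 + (93*(1/66) + 17) = -3 + (31/22 + 17) = -3 + 405/22 = 339/22 ≈ 15.409)
(-22527 - (-13632)*6)*(l + 9538) = (-22527 - (-13632)*6)*(339/22 + 9538) = (-22527 - 426*(-192))*(210175/22) = (-22527 + 81792)*(210175/22) = 59265*(210175/22) = 12456021375/22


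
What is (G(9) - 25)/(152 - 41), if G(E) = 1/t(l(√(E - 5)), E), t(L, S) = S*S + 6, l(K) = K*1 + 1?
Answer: -2174/9657 ≈ -0.22512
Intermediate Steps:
l(K) = 1 + K (l(K) = K + 1 = 1 + K)
t(L, S) = 6 + S² (t(L, S) = S² + 6 = 6 + S²)
G(E) = 1/(6 + E²)
(G(9) - 25)/(152 - 41) = (1/(6 + 9²) - 25)/(152 - 41) = (1/(6 + 81) - 25)/111 = (1/87 - 25)/111 = (1/111)*(-2174/87) = -2174/9657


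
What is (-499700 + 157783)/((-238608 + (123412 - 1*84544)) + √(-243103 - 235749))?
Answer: 17073625395/9974136613 + 341917*I*√119713/19948273226 ≈ 1.7118 + 0.0059304*I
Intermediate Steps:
(-499700 + 157783)/((-238608 + (123412 - 1*84544)) + √(-243103 - 235749)) = -341917/((-238608 + (123412 - 84544)) + √(-478852)) = -341917/((-238608 + 38868) + 2*I*√119713) = -341917/(-199740 + 2*I*√119713)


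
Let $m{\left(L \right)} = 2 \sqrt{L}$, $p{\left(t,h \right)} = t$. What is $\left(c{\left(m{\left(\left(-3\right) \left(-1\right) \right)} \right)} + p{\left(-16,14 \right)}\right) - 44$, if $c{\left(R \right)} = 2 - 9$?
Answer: $-67$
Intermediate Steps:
$c{\left(R \right)} = -7$
$\left(c{\left(m{\left(\left(-3\right) \left(-1\right) \right)} \right)} + p{\left(-16,14 \right)}\right) - 44 = \left(-7 - 16\right) - 44 = -23 - 44 = -67$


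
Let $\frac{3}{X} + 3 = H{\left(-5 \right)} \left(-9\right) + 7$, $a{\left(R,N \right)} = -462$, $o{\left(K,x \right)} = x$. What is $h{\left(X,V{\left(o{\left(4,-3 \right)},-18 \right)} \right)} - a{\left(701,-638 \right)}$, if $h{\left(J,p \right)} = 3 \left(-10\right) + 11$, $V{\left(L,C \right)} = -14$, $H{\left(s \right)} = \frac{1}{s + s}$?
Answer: $443$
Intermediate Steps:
$H{\left(s \right)} = \frac{1}{2 s}$
$X = \frac{30}{49}$ ($X = \frac{3}{-3 + \left(\frac{1}{2 \left(-5\right)} \left(-9\right) + 7\right)} = \frac{3}{-3 + \left(\frac{1}{2} \left(- \frac{1}{5}\right) \left(-9\right) + 7\right)} = \frac{3}{-3 + \left(\left(- \frac{1}{10}\right) \left(-9\right) + 7\right)} = \frac{3}{-3 + \left(\frac{9}{10} + 7\right)} = \frac{3}{-3 + \frac{79}{10}} = \frac{3}{\frac{49}{10}} = 3 \cdot \frac{10}{49} = \frac{30}{49} \approx 0.61224$)
$h{\left(J,p \right)} = -19$ ($h{\left(J,p \right)} = -30 + 11 = -19$)
$h{\left(X,V{\left(o{\left(4,-3 \right)},-18 \right)} \right)} - a{\left(701,-638 \right)} = -19 - -462 = -19 + 462 = 443$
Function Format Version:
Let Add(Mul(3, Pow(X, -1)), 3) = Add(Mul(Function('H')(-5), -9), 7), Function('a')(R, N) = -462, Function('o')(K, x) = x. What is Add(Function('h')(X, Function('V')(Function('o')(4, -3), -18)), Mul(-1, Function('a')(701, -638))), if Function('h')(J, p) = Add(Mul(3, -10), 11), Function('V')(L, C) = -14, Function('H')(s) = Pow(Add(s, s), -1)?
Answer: 443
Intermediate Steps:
Function('H')(s) = Mul(Rational(1, 2), Pow(s, -1)) (Function('H')(s) = Pow(Mul(2, s), -1) = Mul(Rational(1, 2), Pow(s, -1)))
X = Rational(30, 49) (X = Mul(3, Pow(Add(-3, Add(Mul(Mul(Rational(1, 2), Pow(-5, -1)), -9), 7)), -1)) = Mul(3, Pow(Add(-3, Add(Mul(Mul(Rational(1, 2), Rational(-1, 5)), -9), 7)), -1)) = Mul(3, Pow(Add(-3, Add(Mul(Rational(-1, 10), -9), 7)), -1)) = Mul(3, Pow(Add(-3, Add(Rational(9, 10), 7)), -1)) = Mul(3, Pow(Add(-3, Rational(79, 10)), -1)) = Mul(3, Pow(Rational(49, 10), -1)) = Mul(3, Rational(10, 49)) = Rational(30, 49) ≈ 0.61224)
Function('h')(J, p) = -19 (Function('h')(J, p) = Add(-30, 11) = -19)
Add(Function('h')(X, Function('V')(Function('o')(4, -3), -18)), Mul(-1, Function('a')(701, -638))) = Add(-19, Mul(-1, -462)) = Add(-19, 462) = 443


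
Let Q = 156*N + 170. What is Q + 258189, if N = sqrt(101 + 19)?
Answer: 258359 + 312*sqrt(30) ≈ 2.6007e+5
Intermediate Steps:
N = 2*sqrt(30) (N = sqrt(120) = 2*sqrt(30) ≈ 10.954)
Q = 170 + 312*sqrt(30) (Q = 156*(2*sqrt(30)) + 170 = 312*sqrt(30) + 170 = 170 + 312*sqrt(30) ≈ 1878.9)
Q + 258189 = (170 + 312*sqrt(30)) + 258189 = 258359 + 312*sqrt(30)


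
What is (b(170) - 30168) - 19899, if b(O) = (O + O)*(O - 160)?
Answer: -46667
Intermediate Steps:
b(O) = 2*O*(-160 + O) (b(O) = (2*O)*(-160 + O) = 2*O*(-160 + O))
(b(170) - 30168) - 19899 = (2*170*(-160 + 170) - 30168) - 19899 = (2*170*10 - 30168) - 19899 = (3400 - 30168) - 19899 = -26768 - 19899 = -46667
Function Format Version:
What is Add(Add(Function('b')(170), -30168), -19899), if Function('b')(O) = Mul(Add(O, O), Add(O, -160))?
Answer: -46667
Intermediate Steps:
Function('b')(O) = Mul(2, O, Add(-160, O)) (Function('b')(O) = Mul(Mul(2, O), Add(-160, O)) = Mul(2, O, Add(-160, O)))
Add(Add(Function('b')(170), -30168), -19899) = Add(Add(Mul(2, 170, Add(-160, 170)), -30168), -19899) = Add(Add(Mul(2, 170, 10), -30168), -19899) = Add(Add(3400, -30168), -19899) = Add(-26768, -19899) = -46667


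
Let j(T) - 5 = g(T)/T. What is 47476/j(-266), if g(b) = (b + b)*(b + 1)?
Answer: -47476/525 ≈ -90.430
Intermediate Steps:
g(b) = 2*b*(1 + b) (g(b) = (2*b)*(1 + b) = 2*b*(1 + b))
j(T) = 7 + 2*T (j(T) = 5 + (2*T*(1 + T))/T = 5 + (2 + 2*T) = 7 + 2*T)
47476/j(-266) = 47476/(7 + 2*(-266)) = 47476/(7 - 532) = 47476/(-525) = 47476*(-1/525) = -47476/525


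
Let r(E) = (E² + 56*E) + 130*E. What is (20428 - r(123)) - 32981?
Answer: -50560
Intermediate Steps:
r(E) = E² + 186*E
(20428 - r(123)) - 32981 = (20428 - 123*(186 + 123)) - 32981 = (20428 - 123*309) - 32981 = (20428 - 1*38007) - 32981 = (20428 - 38007) - 32981 = -17579 - 32981 = -50560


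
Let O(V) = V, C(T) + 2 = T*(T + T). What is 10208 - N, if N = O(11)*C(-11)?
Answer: 7568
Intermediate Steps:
C(T) = -2 + 2*T² (C(T) = -2 + T*(T + T) = -2 + T*(2*T) = -2 + 2*T²)
N = 2640 (N = 11*(-2 + 2*(-11)²) = 11*(-2 + 2*121) = 11*(-2 + 242) = 11*240 = 2640)
10208 - N = 10208 - 1*2640 = 10208 - 2640 = 7568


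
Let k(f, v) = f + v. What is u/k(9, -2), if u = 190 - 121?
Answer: 69/7 ≈ 9.8571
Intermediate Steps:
u = 69
u/k(9, -2) = 69/(9 - 2) = 69/7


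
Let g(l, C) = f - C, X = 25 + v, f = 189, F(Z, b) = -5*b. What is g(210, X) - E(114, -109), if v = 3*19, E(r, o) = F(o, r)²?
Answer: -324793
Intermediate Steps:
E(r, o) = 25*r² (E(r, o) = (-5*r)² = 25*r²)
v = 57
X = 82 (X = 25 + 57 = 82)
g(l, C) = 189 - C
g(210, X) - E(114, -109) = (189 - 1*82) - 25*114² = (189 - 82) - 25*12996 = 107 - 1*324900 = 107 - 324900 = -324793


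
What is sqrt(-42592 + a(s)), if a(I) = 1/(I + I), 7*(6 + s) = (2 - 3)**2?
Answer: I*sqrt(286389182)/82 ≈ 206.38*I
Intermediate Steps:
s = -41/7 (s = -6 + (2 - 3)**2/7 = -6 + (1/7)*(-1)**2 = -6 + (1/7)*1 = -6 + 1/7 = -41/7 ≈ -5.8571)
a(I) = 1/(2*I)
sqrt(-42592 + a(s)) = sqrt(-42592 + 1/(2*(-41/7))) = sqrt(-42592 + (1/2)*(-7/41)) = sqrt(-42592 - 7/82) = sqrt(-3492551/82) = I*sqrt(286389182)/82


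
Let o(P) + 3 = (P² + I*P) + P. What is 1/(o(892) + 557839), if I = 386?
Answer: 1/1698704 ≈ 5.8868e-7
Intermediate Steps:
o(P) = -3 + P² + 387*P (o(P) = -3 + ((P² + 386*P) + P) = -3 + (P² + 387*P) = -3 + P² + 387*P)
1/(o(892) + 557839) = 1/((-3 + 892² + 387*892) + 557839) = 1/((-3 + 795664 + 345204) + 557839) = 1/(1140865 + 557839) = 1/1698704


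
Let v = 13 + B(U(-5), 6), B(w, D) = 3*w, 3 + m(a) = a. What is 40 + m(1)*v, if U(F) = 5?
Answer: -16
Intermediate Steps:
m(a) = -3 + a
v = 28 (v = 13 + 3*5 = 13 + 15 = 28)
40 + m(1)*v = 40 + (-3 + 1)*28 = 40 - 2*28 = 40 - 56 = -16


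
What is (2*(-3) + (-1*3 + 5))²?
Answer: 16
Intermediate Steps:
(2*(-3) + (-1*3 + 5))² = (-6 + (-3 + 5))² = (-6 + 2)² = (-4)² = 16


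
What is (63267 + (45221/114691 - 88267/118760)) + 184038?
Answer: 3368463241999263/13620703160 ≈ 2.4730e+5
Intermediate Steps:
(63267 + (45221/114691 - 88267/118760)) + 184038 = (63267 - 4752984537/13620703160) + 184038 = 861736273839183/13620703160 + 184038 = 3368463241999263/13620703160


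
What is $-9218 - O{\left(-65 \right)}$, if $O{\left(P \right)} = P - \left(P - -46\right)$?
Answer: $-9172$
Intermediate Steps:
$O{\left(P \right)} = -46$ ($O{\left(P \right)} = P - \left(P + 46\right) = P - \left(46 + P\right) = -46$)
$-9218 - O{\left(-65 \right)} = -9218 - -46 = -9218 + 46 = -9172$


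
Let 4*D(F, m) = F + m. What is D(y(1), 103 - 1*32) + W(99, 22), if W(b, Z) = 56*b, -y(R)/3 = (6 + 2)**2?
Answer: 22055/4 ≈ 5513.8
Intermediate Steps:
y(R) = -192 (y(R) = -3*(6 + 2)**2 = -3*8**2 = -3*64 = -192)
D(F, m) = F/4 + m/4 (D(F, m) = (F + m)/4 = F/4 + m/4)
D(y(1), 103 - 1*32) + W(99, 22) = ((1/4)*(-192) + (103 - 1*32)/4) + 56*99 = (-48 + (103 - 32)/4) + 5544 = (-48 + (1/4)*71) + 5544 = (-48 + 71/4) + 5544 = -121/4 + 5544 = 22055/4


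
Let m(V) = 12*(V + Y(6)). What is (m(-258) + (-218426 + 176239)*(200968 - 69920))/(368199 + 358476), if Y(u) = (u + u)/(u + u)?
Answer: -1105705012/145335 ≈ -7608.0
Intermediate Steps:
Y(u) = 1 (Y(u) = (2*u)/((2*u)) = (2*u)*(1/(2*u)) = 1)
m(V) = 12 + 12*V (m(V) = 12*(V + 1) = 12*(1 + V) = 12 + 12*V)
(m(-258) + (-218426 + 176239)*(200968 - 69920))/(368199 + 358476) = ((12 + 12*(-258)) + (-218426 + 176239)*(200968 - 69920))/(368199 + 358476) = ((12 - 3096) - 42187*131048)/726675 = (-3084 - 5528521976)*(1/726675) = -5528525060*1/726675 = -1105705012/145335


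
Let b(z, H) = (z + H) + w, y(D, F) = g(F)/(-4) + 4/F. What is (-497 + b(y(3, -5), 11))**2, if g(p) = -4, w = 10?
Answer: 5659641/25 ≈ 2.2639e+5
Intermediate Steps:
y(D, F) = 1 + 4/F (y(D, F) = -4/(-4) + 4/F = -4*(-1/4) + 4/F = 1 + 4/F)
b(z, H) = 10 + H + z (b(z, H) = (z + H) + 10 = (H + z) + 10 = 10 + H + z)
(-497 + b(y(3, -5), 11))**2 = (-497 + (10 + 11 + (4 - 5)/(-5)))**2 = (-497 + (10 + 11 - 1/5*(-1)))**2 = (-497 + (10 + 11 + 1/5))**2 = (-497 + 106/5)**2 = (-2379/5)**2 = 5659641/25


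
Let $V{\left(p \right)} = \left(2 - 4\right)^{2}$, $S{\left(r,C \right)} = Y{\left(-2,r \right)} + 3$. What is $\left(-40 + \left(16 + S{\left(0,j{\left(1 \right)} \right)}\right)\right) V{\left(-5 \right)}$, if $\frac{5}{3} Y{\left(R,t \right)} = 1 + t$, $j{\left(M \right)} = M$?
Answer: $- \frac{408}{5} \approx -81.6$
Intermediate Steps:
$Y{\left(R,t \right)} = \frac{3}{5} + \frac{3 t}{5}$ ($Y{\left(R,t \right)} = \frac{3 \left(1 + t\right)}{5} = \frac{3}{5} + \frac{3 t}{5}$)
$S{\left(r,C \right)} = \frac{18}{5} + \frac{3 r}{5}$ ($S{\left(r,C \right)} = \left(\frac{3}{5} + \frac{3 r}{5}\right) + 3 = \frac{18}{5} + \frac{3 r}{5}$)
$V{\left(p \right)} = 4$ ($V{\left(p \right)} = \left(-2\right)^{2} = 4$)
$\left(-40 + \left(16 + S{\left(0,j{\left(1 \right)} \right)}\right)\right) V{\left(-5 \right)} = \left(-40 + \left(16 + \left(\frac{18}{5} + \frac{3}{5} \cdot 0\right)\right)\right) 4 = \left(-40 + \left(16 + \left(\frac{18}{5} + 0\right)\right)\right) 4 = \left(-40 + \left(16 + \frac{18}{5}\right)\right) 4 = \left(-40 + \frac{98}{5}\right) 4 = \left(- \frac{102}{5}\right) 4 = - \frac{408}{5}$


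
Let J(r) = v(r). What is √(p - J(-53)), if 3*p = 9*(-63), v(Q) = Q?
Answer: 2*I*√34 ≈ 11.662*I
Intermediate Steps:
J(r) = r
p = -189 (p = (9*(-63))/3 = (⅓)*(-567) = -189)
√(p - J(-53)) = √(-189 - 1*(-53)) = √(-189 + 53) = √(-136) = 2*I*√34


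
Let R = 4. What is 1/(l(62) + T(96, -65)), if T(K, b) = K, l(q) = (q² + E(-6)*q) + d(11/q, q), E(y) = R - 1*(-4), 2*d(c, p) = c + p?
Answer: 124/553919 ≈ 0.00022386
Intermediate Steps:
d(c, p) = c/2 + p/2 (d(c, p) = (c + p)/2 = c/2 + p/2)
E(y) = 8 (E(y) = 4 - 1*(-4) = 4 + 4 = 8)
l(q) = q² + 11/(2*q) + 17*q/2 (l(q) = (q² + 8*q) + ((11/q)/2 + q/2) = (q² + 8*q) + (11/(2*q) + q/2) = (q² + 8*q) + (q/2 + 11/(2*q)) = q² + 11/(2*q) + 17*q/2)
1/(l(62) + T(96, -65)) = 1/((½)*(11 + 62²*(17 + 2*62))/62 + 96) = 1/((½)*(1/62)*(11 + 3844*(17 + 124)) + 96) = 1/((½)*(1/62)*(11 + 3844*141) + 96) = 1/((½)*(1/62)*(11 + 542004) + 96) = 1/((½)*(1/62)*542015 + 96) = 1/(542015/124 + 96) = 1/(553919/124) = 124/553919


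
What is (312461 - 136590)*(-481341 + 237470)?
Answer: -42889836641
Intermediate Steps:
(312461 - 136590)*(-481341 + 237470) = 175871*(-243871) = -42889836641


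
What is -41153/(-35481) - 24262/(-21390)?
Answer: 290183782/126489765 ≈ 2.2941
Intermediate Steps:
-41153/(-35481) - 24262/(-21390) = -41153*(-1/35481) - 24262*(-1/21390) = 41153/35481 + 12131/10695 = 290183782/126489765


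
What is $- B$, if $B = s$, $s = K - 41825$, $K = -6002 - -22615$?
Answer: $25212$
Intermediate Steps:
$K = 16613$ ($K = -6002 + 22615 = 16613$)
$s = -25212$ ($s = 16613 - 41825 = -25212$)
$B = -25212$
$- B = \left(-1\right) \left(-25212\right) = 25212$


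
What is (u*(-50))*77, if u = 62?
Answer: -238700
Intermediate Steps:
(u*(-50))*77 = (62*(-50))*77 = -3100*77 = -238700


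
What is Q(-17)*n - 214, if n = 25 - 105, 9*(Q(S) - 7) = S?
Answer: -5606/9 ≈ -622.89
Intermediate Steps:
Q(S) = 7 + S/9
n = -80
Q(-17)*n - 214 = (7 + (⅑)*(-17))*(-80) - 214 = (7 - 17/9)*(-80) - 214 = (46/9)*(-80) - 214 = -3680/9 - 214 = -5606/9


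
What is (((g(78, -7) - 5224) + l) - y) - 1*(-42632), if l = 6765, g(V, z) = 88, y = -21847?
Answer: 66108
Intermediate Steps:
(((g(78, -7) - 5224) + l) - y) - 1*(-42632) = (((88 - 5224) + 6765) - 1*(-21847)) - 1*(-42632) = ((-5136 + 6765) + 21847) + 42632 = (1629 + 21847) + 42632 = 23476 + 42632 = 66108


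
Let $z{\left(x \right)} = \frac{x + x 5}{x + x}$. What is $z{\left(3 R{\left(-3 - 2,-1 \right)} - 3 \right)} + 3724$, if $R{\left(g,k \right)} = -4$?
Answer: $3727$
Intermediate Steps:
$z{\left(x \right)} = 3$ ($z{\left(x \right)} = \frac{x + 5 x}{2 x} = 6 x \frac{1}{2 x} = 3$)
$z{\left(3 R{\left(-3 - 2,-1 \right)} - 3 \right)} + 3724 = 3 + 3724 = 3727$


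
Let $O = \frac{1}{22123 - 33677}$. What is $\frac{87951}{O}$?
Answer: $-1016185854$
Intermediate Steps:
$O = - \frac{1}{11554}$ ($O = \frac{1}{-11554} = - \frac{1}{11554} \approx -8.655 \cdot 10^{-5}$)
$\frac{87951}{O} = \frac{87951}{- \frac{1}{11554}} = 87951 \left(-11554\right) = -1016185854$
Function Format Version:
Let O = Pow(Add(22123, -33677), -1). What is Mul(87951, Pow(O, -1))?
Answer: -1016185854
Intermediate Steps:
O = Rational(-1, 11554) (O = Pow(-11554, -1) = Rational(-1, 11554) ≈ -8.6550e-5)
Mul(87951, Pow(O, -1)) = Mul(87951, Pow(Rational(-1, 11554), -1)) = Mul(87951, -11554) = -1016185854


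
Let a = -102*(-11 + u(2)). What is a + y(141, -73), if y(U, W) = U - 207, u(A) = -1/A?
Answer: 1107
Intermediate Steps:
y(U, W) = -207 + U
a = 1173 (a = -102*(-11 - 1/2) = -102*(-11 - 1*½) = -102*(-11 - ½) = -102*(-23/2) = 1173)
a + y(141, -73) = 1173 + (-207 + 141) = 1173 - 66 = 1107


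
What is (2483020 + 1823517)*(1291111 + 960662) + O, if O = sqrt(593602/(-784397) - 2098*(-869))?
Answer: 9697343740101 + 4*sqrt(70109512190716479)/784397 ≈ 9.6973e+12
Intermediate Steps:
O = 4*sqrt(70109512190716479)/784397 (O = sqrt(593602*(-1/784397) + 1823162) = sqrt(-593602/784397 + 1823162) = sqrt(1430082209712/784397) = 4*sqrt(70109512190716479)/784397 ≈ 1350.2)
(2483020 + 1823517)*(1291111 + 960662) + O = (2483020 + 1823517)*(1291111 + 960662) + 4*sqrt(70109512190716479)/784397 = 4306537*2251773 + 4*sqrt(70109512190716479)/784397 = 9697343740101 + 4*sqrt(70109512190716479)/784397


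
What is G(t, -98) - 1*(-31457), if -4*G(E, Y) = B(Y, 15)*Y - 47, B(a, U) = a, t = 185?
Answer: 116271/4 ≈ 29068.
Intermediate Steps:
G(E, Y) = 47/4 - Y**2/4 (G(E, Y) = -(Y*Y - 47)/4 = -(Y**2 - 47)/4 = -(-47 + Y**2)/4 = 47/4 - Y**2/4)
G(t, -98) - 1*(-31457) = (47/4 - 1/4*(-98)**2) - 1*(-31457) = (47/4 - 1/4*9604) + 31457 = (47/4 - 2401) + 31457 = -9557/4 + 31457 = 116271/4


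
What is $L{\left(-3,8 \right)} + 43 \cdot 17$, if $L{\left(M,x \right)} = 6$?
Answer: $737$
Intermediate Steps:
$L{\left(-3,8 \right)} + 43 \cdot 17 = 6 + 43 \cdot 17 = 6 + 731 = 737$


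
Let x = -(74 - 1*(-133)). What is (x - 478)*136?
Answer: -93160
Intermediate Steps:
x = -207 (x = -(74 + 133) = -1*207 = -207)
(x - 478)*136 = (-207 - 478)*136 = -685*136 = -93160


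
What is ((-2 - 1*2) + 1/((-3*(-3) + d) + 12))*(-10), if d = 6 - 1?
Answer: 515/13 ≈ 39.615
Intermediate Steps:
d = 5
((-2 - 1*2) + 1/((-3*(-3) + d) + 12))*(-10) = ((-2 - 1*2) + 1/((-3*(-3) + 5) + 12))*(-10) = ((-2 - 2) + 1/((9 + 5) + 12))*(-10) = (-4 + 1/(14 + 12))*(-10) = (-4 + 1/26)*(-10) = -103/26*(-10) = 515/13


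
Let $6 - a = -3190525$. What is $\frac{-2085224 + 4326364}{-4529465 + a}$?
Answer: $- \frac{1120570}{669467} \approx -1.6738$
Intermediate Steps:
$a = 3190531$ ($a = 6 - -3190525 = 6 + 3190525 = 3190531$)
$\frac{-2085224 + 4326364}{-4529465 + a} = \frac{-2085224 + 4326364}{-4529465 + 3190531} = \frac{2241140}{-1338934} = 2241140 \left(- \frac{1}{1338934}\right) = - \frac{1120570}{669467}$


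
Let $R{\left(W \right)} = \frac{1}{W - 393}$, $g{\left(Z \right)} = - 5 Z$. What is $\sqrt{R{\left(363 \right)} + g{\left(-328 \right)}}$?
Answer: $\frac{\sqrt{1475970}}{30} \approx 40.497$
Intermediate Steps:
$R{\left(W \right)} = \frac{1}{-393 + W}$
$\sqrt{R{\left(363 \right)} + g{\left(-328 \right)}} = \sqrt{\frac{1}{-393 + 363} - -1640} = \sqrt{\frac{1}{-30} + 1640} = \sqrt{- \frac{1}{30} + 1640} = \sqrt{\frac{49199}{30}} = \frac{\sqrt{1475970}}{30}$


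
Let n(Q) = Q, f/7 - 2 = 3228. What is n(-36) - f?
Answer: -22646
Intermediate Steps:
f = 22610 (f = 14 + 7*3228 = 14 + 22596 = 22610)
n(-36) - f = -36 - 1*22610 = -36 - 22610 = -22646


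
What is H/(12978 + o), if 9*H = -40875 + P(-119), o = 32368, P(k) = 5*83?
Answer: -2890/29151 ≈ -0.099139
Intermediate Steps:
P(k) = 415
H = -40460/9 (H = (-40875 + 415)/9 = (⅑)*(-40460) = -40460/9 ≈ -4495.6)
H/(12978 + o) = -40460/(9*(12978 + 32368)) = -40460/9/45346 = -40460/9*1/45346 = -2890/29151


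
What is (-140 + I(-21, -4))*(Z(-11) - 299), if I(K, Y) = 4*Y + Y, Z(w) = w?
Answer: 49600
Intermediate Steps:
I(K, Y) = 5*Y
(-140 + I(-21, -4))*(Z(-11) - 299) = (-140 + 5*(-4))*(-11 - 299) = (-140 - 20)*(-310) = -160*(-310) = 49600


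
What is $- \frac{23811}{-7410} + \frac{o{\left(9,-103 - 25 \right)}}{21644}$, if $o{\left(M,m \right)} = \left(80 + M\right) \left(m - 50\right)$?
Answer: $\frac{16582336}{6682585} \approx 2.4814$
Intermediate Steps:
$o{\left(M,m \right)} = \left(-50 + m\right) \left(80 + M\right)$ ($o{\left(M,m \right)} = \left(80 + M\right) \left(-50 + m\right) = \left(-50 + m\right) \left(80 + M\right)$)
$- \frac{23811}{-7410} + \frac{o{\left(9,-103 - 25 \right)}}{21644} = - \frac{23811}{-7410} + \frac{-4000 - 450 + 80 \left(-103 - 25\right) + 9 \left(-103 - 25\right)}{21644} = \left(-23811\right) \left(- \frac{1}{7410}\right) + \left(-4000 - 450 + 80 \left(-103 - 25\right) + 9 \left(-103 - 25\right)\right) \frac{1}{21644} = \frac{7937}{2470} + \left(-4000 - 450 + 80 \left(-128\right) + 9 \left(-128\right)\right) \frac{1}{21644} = \frac{7937}{2470} + \left(-4000 - 450 - 10240 - 1152\right) \frac{1}{21644} = \frac{7937}{2470} - \frac{7921}{10822} = \frac{16582336}{6682585}$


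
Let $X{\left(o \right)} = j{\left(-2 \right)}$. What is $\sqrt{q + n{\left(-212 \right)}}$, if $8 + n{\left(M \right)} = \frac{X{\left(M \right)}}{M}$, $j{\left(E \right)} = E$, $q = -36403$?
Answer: $\frac{i \sqrt{409113890}}{106} \approx 190.82 i$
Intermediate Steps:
$X{\left(o \right)} = -2$
$n{\left(M \right)} = -8 - \frac{2}{M}$
$\sqrt{q + n{\left(-212 \right)}} = \sqrt{-36403 - \left(8 + \frac{2}{-212}\right)} = \sqrt{-36403 - \frac{847}{106}} = \sqrt{- \frac{3859565}{106}} = \frac{i \sqrt{409113890}}{106}$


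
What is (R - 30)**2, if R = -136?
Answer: 27556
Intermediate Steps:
(R - 30)**2 = (-136 - 30)**2 = (-166)**2 = 27556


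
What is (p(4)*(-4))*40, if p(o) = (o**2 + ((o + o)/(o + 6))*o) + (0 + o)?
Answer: -3712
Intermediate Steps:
p(o) = o + o**2 + 2*o**2/(6 + o) (p(o) = (o**2 + ((2*o)/(6 + o))*o) + o = (o**2 + (2*o/(6 + o))*o) + o = (o**2 + 2*o**2/(6 + o)) + o = o + o**2 + 2*o**2/(6 + o))
(p(4)*(-4))*40 = ((4*(6 + 4**2 + 9*4)/(6 + 4))*(-4))*40 = ((4*(6 + 16 + 36)/10)*(-4))*40 = ((4*(1/10)*58)*(-4))*40 = ((116/5)*(-4))*40 = -464/5*40 = -3712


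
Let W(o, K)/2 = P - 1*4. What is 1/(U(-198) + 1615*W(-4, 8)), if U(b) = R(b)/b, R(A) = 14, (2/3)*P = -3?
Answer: -99/2718052 ≈ -3.6423e-5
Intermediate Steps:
P = -9/2 (P = (3/2)*(-3) = -9/2 ≈ -4.5000)
W(o, K) = -17 (W(o, K) = 2*(-9/2 - 1*4) = 2*(-9/2 - 4) = 2*(-17/2) = -17)
U(b) = 14/b
1/(U(-198) + 1615*W(-4, 8)) = 1/(14/(-198) + 1615*(-17)) = 1/(14*(-1/198) - 27455) = 1/(-7/99 - 27455) = 1/(-2718052/99) = -99/2718052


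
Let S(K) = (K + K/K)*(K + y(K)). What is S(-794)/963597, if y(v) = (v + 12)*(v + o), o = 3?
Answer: -489890024/963597 ≈ -508.40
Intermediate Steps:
y(v) = (3 + v)*(12 + v) (y(v) = (v + 12)*(v + 3) = (12 + v)*(3 + v) = (3 + v)*(12 + v))
S(K) = (1 + K)*(36 + K² + 16*K) (S(K) = (K + K/K)*(K + (36 + K² + 15*K)) = (K + 1)*(36 + K² + 16*K) = (1 + K)*(36 + K² + 16*K))
S(-794)/963597 = (36 + (-794)³ + 17*(-794)² + 52*(-794))/963597 = (36 - 500566184 + 17*630436 - 41288)*(1/963597) = (36 - 500566184 + 10717412 - 41288)*(1/963597) = -489890024*1/963597 = -489890024/963597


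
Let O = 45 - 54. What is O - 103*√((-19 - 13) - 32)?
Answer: -9 - 824*I ≈ -9.0 - 824.0*I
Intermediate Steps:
O = -9
O - 103*√((-19 - 13) - 32) = -9 - 103*√((-19 - 13) - 32) = -9 - 103*√(-32 - 32) = -9 - 824*I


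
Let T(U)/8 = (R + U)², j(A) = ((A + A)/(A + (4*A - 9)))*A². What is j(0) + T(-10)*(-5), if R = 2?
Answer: -2560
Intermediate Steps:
j(A) = 2*A³/(-9 + 5*A) (j(A) = ((2*A)/(A + (-9 + 4*A)))*A² = ((2*A)/(-9 + 5*A))*A² = (2*A/(-9 + 5*A))*A² = 2*A³/(-9 + 5*A))
T(U) = 8*(2 + U)²
j(0) + T(-10)*(-5) = 2*0³/(-9 + 5*0) + (8*(2 - 10)²)*(-5) = 2*0/(-9 + 0) + (8*(-8)²)*(-5) = 2*0/(-9) + (8*64)*(-5) = 2*0*(-⅑) + 512*(-5) = 0 - 2560 = -2560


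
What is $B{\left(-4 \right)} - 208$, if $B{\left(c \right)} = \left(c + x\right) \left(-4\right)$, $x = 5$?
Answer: $-212$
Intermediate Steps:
$B{\left(c \right)} = -20 - 4 c$ ($B{\left(c \right)} = \left(c + 5\right) \left(-4\right) = \left(5 + c\right) \left(-4\right) = -20 - 4 c$)
$B{\left(-4 \right)} - 208 = \left(-20 - -16\right) - 208 = \left(-20 + 16\right) - 208 = -4 - 208 = -212$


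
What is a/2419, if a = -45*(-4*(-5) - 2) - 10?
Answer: -20/59 ≈ -0.33898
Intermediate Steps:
a = -820 (a = -45*(20 - 2) - 10 = -45*18 - 10 = -810 - 10 = -820)
a/2419 = -820/2419 = -820*1/2419 = -20/59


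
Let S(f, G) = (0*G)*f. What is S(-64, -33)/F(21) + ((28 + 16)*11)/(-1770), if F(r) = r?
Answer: -242/885 ≈ -0.27345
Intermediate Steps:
S(f, G) = 0 (S(f, G) = 0*f = 0)
S(-64, -33)/F(21) + ((28 + 16)*11)/(-1770) = 0/21 + ((28 + 16)*11)/(-1770) = 0*(1/21) + (44*11)*(-1/1770) = 0 + 484*(-1/1770) = 0 - 242/885 = -242/885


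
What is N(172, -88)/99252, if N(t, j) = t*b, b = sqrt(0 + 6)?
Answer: 43*sqrt(6)/24813 ≈ 0.0042449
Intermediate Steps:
b = sqrt(6) ≈ 2.4495
N(t, j) = t*sqrt(6)
N(172, -88)/99252 = (172*sqrt(6))/99252 = (172*sqrt(6))*(1/99252) = 43*sqrt(6)/24813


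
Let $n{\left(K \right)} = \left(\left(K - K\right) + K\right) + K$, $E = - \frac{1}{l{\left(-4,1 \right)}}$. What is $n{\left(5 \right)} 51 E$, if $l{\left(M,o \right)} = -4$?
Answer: $\frac{255}{2} \approx 127.5$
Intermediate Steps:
$E = \frac{1}{4}$ ($E = - \frac{1}{-4} = \left(-1\right) \left(- \frac{1}{4}\right) = \frac{1}{4} \approx 0.25$)
$n{\left(K \right)} = 2 K$ ($n{\left(K \right)} = \left(0 + K\right) + K = K + K = 2 K$)
$n{\left(5 \right)} 51 E = 2 \cdot 5 \cdot 51 \cdot \frac{1}{4} = 10 \cdot \frac{51}{4} = \frac{255}{2}$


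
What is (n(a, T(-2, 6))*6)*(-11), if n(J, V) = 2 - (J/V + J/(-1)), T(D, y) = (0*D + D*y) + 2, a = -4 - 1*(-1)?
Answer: 429/5 ≈ 85.800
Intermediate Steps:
a = -3 (a = -4 + 1 = -3)
T(D, y) = 2 + D*y (T(D, y) = (0 + D*y) + 2 = D*y + 2 = 2 + D*y)
n(J, V) = 2 + J - J/V (n(J, V) = 2 - (J/V + J*(-1)) = 2 - (J/V - J) = 2 - (-J + J/V) = 2 + (J - J/V) = 2 + J - J/V)
(n(a, T(-2, 6))*6)*(-11) = ((2 - 3 - 1*(-3)/(2 - 2*6))*6)*(-11) = ((2 - 3 - 1*(-3)/(2 - 12))*6)*(-11) = ((2 - 3 - 1*(-3)/(-10))*6)*(-11) = ((2 - 3 - 1*(-3)*(-⅒))*6)*(-11) = ((2 - 3 - 3/10)*6)*(-11) = -13/10*6*(-11) = -39/5*(-11) = 429/5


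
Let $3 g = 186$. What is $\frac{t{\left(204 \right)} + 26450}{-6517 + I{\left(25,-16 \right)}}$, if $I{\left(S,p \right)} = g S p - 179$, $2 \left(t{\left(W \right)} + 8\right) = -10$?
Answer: $- \frac{26437}{31496} \approx -0.83938$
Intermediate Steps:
$g = 62$ ($g = \frac{1}{3} \cdot 186 = 62$)
$t{\left(W \right)} = -13$ ($t{\left(W \right)} = -8 + \frac{1}{2} \left(-10\right) = -8 - 5 = -13$)
$I{\left(S,p \right)} = -179 + 62 S p$ ($I{\left(S,p \right)} = 62 S p - 179 = -179 + 62 S p$)
$\frac{t{\left(204 \right)} + 26450}{-6517 + I{\left(25,-16 \right)}} = \frac{-13 + 26450}{-6517 + \left(-179 + 62 \cdot 25 \left(-16\right)\right)} = \frac{26437}{-6517 - 24979} = \frac{26437}{-31496} = 26437 \left(- \frac{1}{31496}\right) = - \frac{26437}{31496}$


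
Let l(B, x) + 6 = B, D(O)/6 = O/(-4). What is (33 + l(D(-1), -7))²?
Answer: 3249/4 ≈ 812.25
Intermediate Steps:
D(O) = -3*O/2 (D(O) = 6*(O/(-4)) = 6*(O*(-¼)) = 6*(-O/4) = -3*O/2)
l(B, x) = -6 + B
(33 + l(D(-1), -7))² = (33 + (-6 - 3/2*(-1)))² = (33 + (-6 + 3/2))² = (33 - 9/2)² = (57/2)² = 3249/4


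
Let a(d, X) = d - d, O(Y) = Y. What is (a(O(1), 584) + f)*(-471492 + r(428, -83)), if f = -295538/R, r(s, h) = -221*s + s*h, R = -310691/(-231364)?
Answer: 41135788772746528/310691 ≈ 1.3240e+11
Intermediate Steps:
R = 310691/231364 (R = -310691*(-1/231364) = 310691/231364 ≈ 1.3429)
r(s, h) = -221*s + h*s
f = -68376853832/310691 (f = -295538/310691/231364 = -295538*231364/310691 = -68376853832/310691 ≈ -2.2008e+5)
a(d, X) = 0
(a(O(1), 584) + f)*(-471492 + r(428, -83)) = (0 - 68376853832/310691)*(-471492 + 428*(-221 - 83)) = -68376853832*(-471492 + 428*(-304))/310691 = -68376853832*(-471492 - 130112)/310691 = -68376853832/310691*(-601604) = 41135788772746528/310691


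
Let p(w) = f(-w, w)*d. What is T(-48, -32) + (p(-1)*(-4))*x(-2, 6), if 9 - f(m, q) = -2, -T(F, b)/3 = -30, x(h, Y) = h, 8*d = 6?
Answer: 156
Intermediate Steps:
d = ¾ (d = (⅛)*6 = ¾ ≈ 0.75000)
T(F, b) = 90 (T(F, b) = -3*(-30) = 90)
f(m, q) = 11 (f(m, q) = 9 - 1*(-2) = 9 + 2 = 11)
p(w) = 33/4 (p(w) = 11*(¾) = 33/4)
T(-48, -32) + (p(-1)*(-4))*x(-2, 6) = 90 + ((33/4)*(-4))*(-2) = 90 - 33*(-2) = 90 + 66 = 156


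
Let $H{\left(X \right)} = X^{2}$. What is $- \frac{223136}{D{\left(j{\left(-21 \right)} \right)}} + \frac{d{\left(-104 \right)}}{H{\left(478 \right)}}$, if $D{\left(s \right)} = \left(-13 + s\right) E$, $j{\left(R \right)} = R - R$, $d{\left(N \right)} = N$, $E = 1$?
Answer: $\frac{12745751118}{742573} \approx 17164.0$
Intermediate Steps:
$j{\left(R \right)} = 0$
$D{\left(s \right)} = -13 + s$ ($D{\left(s \right)} = \left(-13 + s\right) 1 = -13 + s$)
$- \frac{223136}{D{\left(j{\left(-21 \right)} \right)}} + \frac{d{\left(-104 \right)}}{H{\left(478 \right)}} = - \frac{223136}{-13 + 0} - \frac{104}{478^{2}} = - \frac{223136}{-13} - \frac{104}{228484} = \left(-223136\right) \left(- \frac{1}{13}\right) - \frac{26}{57121} = \frac{223136}{13} - \frac{26}{57121} = \frac{12745751118}{742573}$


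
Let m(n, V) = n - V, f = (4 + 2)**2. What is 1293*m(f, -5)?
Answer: 53013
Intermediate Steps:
f = 36 (f = 6**2 = 36)
1293*m(f, -5) = 1293*(36 - 1*(-5)) = 1293*(36 + 5) = 1293*41 = 53013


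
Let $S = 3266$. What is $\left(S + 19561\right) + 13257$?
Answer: $36084$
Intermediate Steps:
$\left(S + 19561\right) + 13257 = \left(3266 + 19561\right) + 13257 = 22827 + 13257 = 36084$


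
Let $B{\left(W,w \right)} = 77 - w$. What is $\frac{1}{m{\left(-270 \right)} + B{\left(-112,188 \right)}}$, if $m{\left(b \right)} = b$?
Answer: $- \frac{1}{381} \approx -0.0026247$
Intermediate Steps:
$\frac{1}{m{\left(-270 \right)} + B{\left(-112,188 \right)}} = \frac{1}{-270 + \left(77 - 188\right)} = \frac{1}{-270 - 111} = \frac{1}{-381} = - \frac{1}{381}$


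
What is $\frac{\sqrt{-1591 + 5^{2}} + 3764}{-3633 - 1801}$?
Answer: $- \frac{1882}{2717} - \frac{3 i \sqrt{174}}{5434} \approx -0.69268 - 0.0072824 i$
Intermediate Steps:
$\frac{\sqrt{-1591 + 5^{2}} + 3764}{-3633 - 1801} = \frac{\sqrt{-1591 + 25} + 3764}{-5434} = \left(\sqrt{-1566} + 3764\right) \left(- \frac{1}{5434}\right) = \left(3 i \sqrt{174} + 3764\right) \left(- \frac{1}{5434}\right) = \left(3764 + 3 i \sqrt{174}\right) \left(- \frac{1}{5434}\right) = - \frac{1882}{2717} - \frac{3 i \sqrt{174}}{5434}$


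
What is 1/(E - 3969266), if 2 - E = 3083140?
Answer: -1/7052404 ≈ -1.4180e-7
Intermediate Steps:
E = -3083138 (E = 2 - 1*3083140 = 2 - 3083140 = -3083138)
1/(E - 3969266) = 1/(-3083138 - 3969266) = 1/(-7052404) = -1/7052404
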